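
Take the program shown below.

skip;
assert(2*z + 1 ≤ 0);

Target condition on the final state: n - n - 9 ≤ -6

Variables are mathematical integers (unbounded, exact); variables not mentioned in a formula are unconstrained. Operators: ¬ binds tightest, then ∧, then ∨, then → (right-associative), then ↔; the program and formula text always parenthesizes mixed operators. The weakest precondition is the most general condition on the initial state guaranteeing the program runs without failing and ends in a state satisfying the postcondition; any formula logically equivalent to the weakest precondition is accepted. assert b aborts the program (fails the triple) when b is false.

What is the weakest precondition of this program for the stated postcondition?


Working backward. After the program, the postcondition n - n - 9 ≤ -6 must hold; in canonical form it is true.
Before assert 2*z + 1 ≤ 0: 2*z ≤ -1
Before skip: 2*z ≤ -1
Answer: WP = 2*z ≤ -1


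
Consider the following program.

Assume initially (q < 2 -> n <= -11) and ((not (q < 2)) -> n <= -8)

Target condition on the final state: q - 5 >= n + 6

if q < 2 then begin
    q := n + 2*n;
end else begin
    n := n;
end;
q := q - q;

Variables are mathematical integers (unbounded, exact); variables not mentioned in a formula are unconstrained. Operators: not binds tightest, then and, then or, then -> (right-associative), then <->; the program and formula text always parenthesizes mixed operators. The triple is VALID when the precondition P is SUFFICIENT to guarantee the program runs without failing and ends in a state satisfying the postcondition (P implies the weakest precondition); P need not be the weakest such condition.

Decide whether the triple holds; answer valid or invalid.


Working backward. After the program, the postcondition q - 5 >= n + 6 must hold; in canonical form it is q >= n + 11.
Before q := q - q: n <= -11
Then branch requires n <= -11; else branch requires n <= -11.
Before the if: (q < 2 -> n <= -11) and ((not (q < 2)) -> n <= -11)
The weakest precondition is (q < 2 -> n <= -11) and ((not (q < 2)) -> n <= -11).
Check whether (q < 2 -> n <= -11) and ((not (q < 2)) -> n <= -8) implies it.
Countermodel: at the initial state n = -10, q = 2, the precondition holds but the weakest precondition fails.
Answer: invalid


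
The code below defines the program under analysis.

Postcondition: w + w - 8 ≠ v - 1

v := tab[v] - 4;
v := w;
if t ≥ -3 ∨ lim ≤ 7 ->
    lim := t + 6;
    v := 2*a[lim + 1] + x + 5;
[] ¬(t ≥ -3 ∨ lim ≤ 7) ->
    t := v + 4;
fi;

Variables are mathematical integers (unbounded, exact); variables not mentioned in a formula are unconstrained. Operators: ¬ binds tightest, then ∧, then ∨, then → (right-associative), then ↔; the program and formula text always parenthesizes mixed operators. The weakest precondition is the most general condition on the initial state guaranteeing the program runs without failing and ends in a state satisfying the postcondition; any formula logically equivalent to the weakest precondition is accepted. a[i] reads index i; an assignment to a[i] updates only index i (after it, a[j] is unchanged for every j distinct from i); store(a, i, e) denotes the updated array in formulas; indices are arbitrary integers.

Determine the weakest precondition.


Working backward. After the program, the postcondition w + w - 8 ≠ v - 1 must hold; in canonical form it is 2*w ≠ v + 7.
Then branch requires 2*w ≠ 2*a[t + 7] + x + 12; else branch requires 2*w ≠ v + 7.
Before the if: ((t ≥ -3 ∨ lim ≤ 7) → 2*w ≠ 2*a[t + 7] + x + 12) ∧ ((¬(t ≥ -3 ∨ lim ≤ 7)) → 2*w ≠ v + 7)
Before v := w: ((t ≥ -3 ∨ lim ≤ 7) → 2*w ≠ 2*a[t + 7] + x + 12) ∧ ((¬(t ≥ -3 ∨ lim ≤ 7)) → w ≠ 7)
Before v := tab[v] - 4: ((t ≥ -3 ∨ lim ≤ 7) → 2*w ≠ 2*a[t + 7] + x + 12) ∧ ((¬(t ≥ -3 ∨ lim ≤ 7)) → w ≠ 7)
Answer: WP = ((t ≥ -3 ∨ lim ≤ 7) → 2*w ≠ 2*a[t + 7] + x + 12) ∧ ((¬(t ≥ -3 ∨ lim ≤ 7)) → w ≠ 7)


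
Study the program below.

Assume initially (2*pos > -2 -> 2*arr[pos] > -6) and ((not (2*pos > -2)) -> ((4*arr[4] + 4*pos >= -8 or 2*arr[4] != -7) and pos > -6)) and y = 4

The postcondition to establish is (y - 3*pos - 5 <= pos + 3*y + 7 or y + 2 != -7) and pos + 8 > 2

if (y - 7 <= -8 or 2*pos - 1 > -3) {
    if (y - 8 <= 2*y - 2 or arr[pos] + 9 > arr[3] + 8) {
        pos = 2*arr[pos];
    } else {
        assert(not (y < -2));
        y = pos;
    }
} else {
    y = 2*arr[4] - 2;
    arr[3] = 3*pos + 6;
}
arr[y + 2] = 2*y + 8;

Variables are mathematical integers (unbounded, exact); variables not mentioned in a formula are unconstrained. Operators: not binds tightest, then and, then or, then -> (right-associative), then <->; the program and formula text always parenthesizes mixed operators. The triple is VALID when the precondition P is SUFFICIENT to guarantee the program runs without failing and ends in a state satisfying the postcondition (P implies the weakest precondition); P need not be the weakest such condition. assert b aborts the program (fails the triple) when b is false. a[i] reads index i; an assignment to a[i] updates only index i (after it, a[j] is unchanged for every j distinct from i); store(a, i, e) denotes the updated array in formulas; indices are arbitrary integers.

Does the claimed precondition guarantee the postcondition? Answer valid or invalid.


Working backward. After the program, the postcondition (y - 3*pos - 5 <= pos + 3*y + 7 or y + 2 != -7) and pos + 8 > 2 must hold; in canonical form it is (4*pos + 2*y >= -12 or y != -9) and pos > -6.
Before arr[y + 2] := 2*y + 8: (4*pos + 2*y >= -12 or y != -9) and pos > -6
Then branch requires ((y >= -6 or arr[pos] > arr[3] - 1) -> ((8*arr[pos] + 2*y >= -12 or y != -9) and 2*arr[pos] > -6)) and ((not (y >= -6 or arr[pos] > arr[3] - 1)) -> ((not (y < -2)) and (6*pos >= -12 or pos != -9) and pos > -6)); else branch requires (4*arr[4] + 4*pos >= -8 or 2*arr[4] != -7) and pos > -6.
Before the if: ((y <= -1 or 2*pos > -2) -> (((y >= -6 or arr[pos] > arr[3] - 1) -> ((8*arr[pos] + 2*y >= -12 or y != -9) and 2*arr[pos] > -6)) and ((not (y >= -6 or arr[pos] > arr[3] - 1)) -> ((not (y < -2)) and (6*pos >= -12 or pos != -9) and pos > -6)))) and ((not (y <= -1 or 2*pos > -2)) -> ((4*arr[4] + 4*pos >= -8 or 2*arr[4] != -7) and pos > -6))
The weakest precondition is ((y <= -1 or 2*pos > -2) -> (((y >= -6 or arr[pos] > arr[3] - 1) -> ((8*arr[pos] + 2*y >= -12 or y != -9) and 2*arr[pos] > -6)) and ((not (y >= -6 or arr[pos] > arr[3] - 1)) -> ((not (y < -2)) and (6*pos >= -12 or pos != -9) and pos > -6)))) and ((not (y <= -1 or 2*pos > -2)) -> ((4*arr[4] + 4*pos >= -8 or 2*arr[4] != -7) and pos > -6)).
Check whether (2*pos > -2 -> 2*arr[pos] > -6) and ((not (2*pos > -2)) -> ((4*arr[4] + 4*pos >= -8 or 2*arr[4] != -7) and pos > -6)) and y = 4 implies it.
Every state satisfying the precondition satisfies the weakest precondition: the implication holds.
Answer: valid


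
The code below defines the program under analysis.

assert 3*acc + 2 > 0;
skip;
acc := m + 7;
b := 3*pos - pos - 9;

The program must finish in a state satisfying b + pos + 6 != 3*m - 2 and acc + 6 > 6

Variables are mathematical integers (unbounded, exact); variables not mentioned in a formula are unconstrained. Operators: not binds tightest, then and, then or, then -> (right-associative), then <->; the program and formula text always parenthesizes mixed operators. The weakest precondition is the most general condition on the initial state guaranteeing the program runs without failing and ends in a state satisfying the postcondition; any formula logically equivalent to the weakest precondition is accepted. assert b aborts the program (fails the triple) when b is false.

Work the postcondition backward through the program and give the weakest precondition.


Working backward. After the program, the postcondition b + pos + 6 != 3*m - 2 and acc + 6 > 6 must hold; in canonical form it is b + pos != 3*m - 8 and acc > 0.
Before b := 3*pos - pos - 9: 3*pos != 3*m + 1 and acc > 0
Before acc := m + 7: 3*pos != 3*m + 1 and m > -7
Before skip: 3*pos != 3*m + 1 and m > -7
Before assert 3*acc + 2 > 0: 3*acc > -2 and 3*pos != 3*m + 1 and m > -7
Answer: WP = 3*acc > -2 and 3*pos != 3*m + 1 and m > -7


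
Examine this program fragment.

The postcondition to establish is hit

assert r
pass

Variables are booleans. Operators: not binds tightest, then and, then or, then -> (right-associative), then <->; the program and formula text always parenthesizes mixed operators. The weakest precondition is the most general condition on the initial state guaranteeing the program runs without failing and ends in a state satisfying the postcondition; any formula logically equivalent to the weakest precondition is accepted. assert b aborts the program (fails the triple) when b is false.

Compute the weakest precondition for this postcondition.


Working backward. After the program, hit must hold.
Before skip: hit
Before assert r: r and hit
Answer: WP = r and hit


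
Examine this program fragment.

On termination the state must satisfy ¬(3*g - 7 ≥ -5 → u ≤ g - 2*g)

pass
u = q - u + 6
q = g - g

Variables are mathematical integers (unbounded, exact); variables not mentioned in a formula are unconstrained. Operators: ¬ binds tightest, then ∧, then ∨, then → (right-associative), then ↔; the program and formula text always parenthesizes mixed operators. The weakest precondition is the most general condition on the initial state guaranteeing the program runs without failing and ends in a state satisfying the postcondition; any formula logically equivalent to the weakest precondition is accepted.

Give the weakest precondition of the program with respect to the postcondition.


Working backward. After the program, the postcondition ¬(3*g - 7 ≥ -5 → u ≤ g - 2*g) must hold; in canonical form it is ¬(3*g ≥ 2 → g + u ≤ 0).
Before q := g - g: ¬(3*g ≥ 2 → g + u ≤ 0)
Before u := q - u + 6: ¬(3*g ≥ 2 → g + q ≤ u - 6)
Before skip: ¬(3*g ≥ 2 → g + q ≤ u - 6)
Answer: WP = ¬(3*g ≥ 2 → g + q ≤ u - 6)


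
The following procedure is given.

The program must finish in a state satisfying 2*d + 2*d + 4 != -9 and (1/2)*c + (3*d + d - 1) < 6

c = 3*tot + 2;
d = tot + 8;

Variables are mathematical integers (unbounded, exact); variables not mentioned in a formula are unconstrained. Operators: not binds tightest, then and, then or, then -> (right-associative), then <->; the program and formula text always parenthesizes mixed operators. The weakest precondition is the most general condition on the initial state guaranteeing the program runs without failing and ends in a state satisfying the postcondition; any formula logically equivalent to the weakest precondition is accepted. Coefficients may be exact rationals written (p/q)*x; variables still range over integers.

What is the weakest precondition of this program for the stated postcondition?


Working backward. After the program, the postcondition 2*d + 2*d + 4 != -9 and (1/2)*c + (3*d + d - 1) < 6 must hold; in canonical form it is 4*d != -13 and (1/2)*c + 4*d < 7.
Before d := tot + 8: 4*tot != -45 and (1/2)*c + 4*tot < -25
Before c := 3*tot + 2: 4*tot != -45 and (11/2)*tot < -26
Answer: WP = 4*tot != -45 and (11/2)*tot < -26


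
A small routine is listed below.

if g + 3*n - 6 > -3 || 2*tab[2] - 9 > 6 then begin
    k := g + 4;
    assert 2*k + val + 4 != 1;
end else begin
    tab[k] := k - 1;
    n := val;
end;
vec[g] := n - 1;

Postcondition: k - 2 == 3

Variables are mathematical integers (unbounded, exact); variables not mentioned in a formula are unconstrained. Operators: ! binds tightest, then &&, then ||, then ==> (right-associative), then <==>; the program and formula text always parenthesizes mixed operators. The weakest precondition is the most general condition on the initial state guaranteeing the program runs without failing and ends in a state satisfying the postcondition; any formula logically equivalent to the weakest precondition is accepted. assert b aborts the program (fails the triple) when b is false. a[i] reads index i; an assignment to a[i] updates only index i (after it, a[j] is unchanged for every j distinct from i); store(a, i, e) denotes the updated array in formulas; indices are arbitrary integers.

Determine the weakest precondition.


Working backward. After the program, the postcondition k - 2 == 3 must hold; in canonical form it is k == 5.
Before vec[g] := n - 1: k == 5
Then branch requires 2*g + val != -11 && g == 1; else branch requires k == 5.
Before the if: ((g + 3*n > 3 || 2*tab[2] > 15) ==> (2*g + val != -11 && g == 1)) && ((!(g + 3*n > 3 || 2*tab[2] > 15)) ==> k == 5)
Answer: WP = ((g + 3*n > 3 || 2*tab[2] > 15) ==> (2*g + val != -11 && g == 1)) && ((!(g + 3*n > 3 || 2*tab[2] > 15)) ==> k == 5)


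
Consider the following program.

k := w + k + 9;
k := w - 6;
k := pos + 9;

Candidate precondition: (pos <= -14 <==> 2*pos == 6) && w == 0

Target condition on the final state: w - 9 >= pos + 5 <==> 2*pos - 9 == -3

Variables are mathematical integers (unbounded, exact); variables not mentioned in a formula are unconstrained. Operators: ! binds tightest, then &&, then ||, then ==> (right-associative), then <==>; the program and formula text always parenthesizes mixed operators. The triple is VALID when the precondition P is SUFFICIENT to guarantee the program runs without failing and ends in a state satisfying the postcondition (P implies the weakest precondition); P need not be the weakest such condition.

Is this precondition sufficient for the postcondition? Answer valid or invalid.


Working backward. After the program, the postcondition w - 9 >= pos + 5 <==> 2*pos - 9 == -3 must hold; in canonical form it is w >= pos + 14 <==> 2*pos == 6.
Before k := pos + 9: w >= pos + 14 <==> 2*pos == 6
Before k := w - 6: w >= pos + 14 <==> 2*pos == 6
Before k := w + k + 9: w >= pos + 14 <==> 2*pos == 6
The weakest precondition is w >= pos + 14 <==> 2*pos == 6.
Check whether (pos <= -14 <==> 2*pos == 6) && w == 0 implies it.
Every state satisfying the precondition satisfies the weakest precondition: the implication holds.
Answer: valid


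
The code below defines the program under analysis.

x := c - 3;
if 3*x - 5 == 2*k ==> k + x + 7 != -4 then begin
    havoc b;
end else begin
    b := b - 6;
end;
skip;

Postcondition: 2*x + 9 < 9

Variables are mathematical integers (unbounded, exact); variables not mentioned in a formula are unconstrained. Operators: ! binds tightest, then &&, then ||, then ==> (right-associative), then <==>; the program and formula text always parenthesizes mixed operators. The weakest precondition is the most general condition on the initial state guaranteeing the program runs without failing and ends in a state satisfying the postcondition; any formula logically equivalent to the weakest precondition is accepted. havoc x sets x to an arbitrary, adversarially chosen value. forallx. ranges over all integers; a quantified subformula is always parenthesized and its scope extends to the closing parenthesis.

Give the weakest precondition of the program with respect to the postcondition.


Working backward. After the program, the postcondition 2*x + 9 < 9 must hold; in canonical form it is 2*x < 0.
Before skip: 2*x < 0
Then branch requires 2*x < 0; else branch requires 2*x < 0.
Before the if: ((3*x == 2*k + 5 ==> k + x != -11) ==> 2*x < 0) && ((!(3*x == 2*k + 5 ==> k + x != -11)) ==> 2*x < 0)
Before x := c - 3: ((3*c == 2*k + 14 ==> c + k != -8) ==> 2*c < 6) && ((!(3*c == 2*k + 14 ==> c + k != -8)) ==> 2*c < 6)
Answer: WP = ((3*c == 2*k + 14 ==> c + k != -8) ==> 2*c < 6) && ((!(3*c == 2*k + 14 ==> c + k != -8)) ==> 2*c < 6)


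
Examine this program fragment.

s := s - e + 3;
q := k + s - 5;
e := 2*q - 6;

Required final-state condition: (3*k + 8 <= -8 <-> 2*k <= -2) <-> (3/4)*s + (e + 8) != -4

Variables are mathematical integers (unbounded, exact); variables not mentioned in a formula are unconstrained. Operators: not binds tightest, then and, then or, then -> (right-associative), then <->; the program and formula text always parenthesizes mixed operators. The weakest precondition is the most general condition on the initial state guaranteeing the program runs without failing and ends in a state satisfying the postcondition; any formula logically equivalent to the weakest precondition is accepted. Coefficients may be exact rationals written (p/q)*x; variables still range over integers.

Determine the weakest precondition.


Working backward. After the program, the postcondition (3*k + 8 <= -8 <-> 2*k <= -2) <-> (3/4)*s + (e + 8) != -4 must hold; in canonical form it is (3*k <= -16 <-> 2*k <= -2) <-> e + (3/4)*s != -12.
Before e := 2*q - 6: (3*k <= -16 <-> 2*k <= -2) <-> 2*q + (3/4)*s != -6
Before q := k + s - 5: (3*k <= -16 <-> 2*k <= -2) <-> 2*k + (11/4)*s != 4
Before s := s - e + 3: (3*k <= -16 <-> 2*k <= -2) <-> 2*k + (11/4)*s != (11/4)*e - 17/4
Answer: WP = (3*k <= -16 <-> 2*k <= -2) <-> 2*k + (11/4)*s != (11/4)*e - 17/4


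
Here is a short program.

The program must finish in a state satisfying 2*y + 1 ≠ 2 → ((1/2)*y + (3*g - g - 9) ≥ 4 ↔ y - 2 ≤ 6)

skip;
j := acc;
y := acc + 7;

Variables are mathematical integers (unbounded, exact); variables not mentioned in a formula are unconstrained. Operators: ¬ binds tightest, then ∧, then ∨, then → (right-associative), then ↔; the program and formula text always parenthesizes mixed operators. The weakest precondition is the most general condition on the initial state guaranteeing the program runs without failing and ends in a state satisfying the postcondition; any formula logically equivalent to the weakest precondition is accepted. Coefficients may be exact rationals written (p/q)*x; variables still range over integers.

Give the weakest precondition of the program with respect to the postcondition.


Working backward. After the program, the postcondition 2*y + 1 ≠ 2 → ((1/2)*y + (3*g - g - 9) ≥ 4 ↔ y - 2 ≤ 6) must hold; in canonical form it is 2*y ≠ 1 → (2*g + (1/2)*y ≥ 13 ↔ y ≤ 8).
Before y := acc + 7: 2*acc ≠ -13 → ((1/2)*acc + 2*g ≥ 19/2 ↔ acc ≤ 1)
Before j := acc: 2*acc ≠ -13 → ((1/2)*acc + 2*g ≥ 19/2 ↔ acc ≤ 1)
Before skip: 2*acc ≠ -13 → ((1/2)*acc + 2*g ≥ 19/2 ↔ acc ≤ 1)
Answer: WP = 2*acc ≠ -13 → ((1/2)*acc + 2*g ≥ 19/2 ↔ acc ≤ 1)


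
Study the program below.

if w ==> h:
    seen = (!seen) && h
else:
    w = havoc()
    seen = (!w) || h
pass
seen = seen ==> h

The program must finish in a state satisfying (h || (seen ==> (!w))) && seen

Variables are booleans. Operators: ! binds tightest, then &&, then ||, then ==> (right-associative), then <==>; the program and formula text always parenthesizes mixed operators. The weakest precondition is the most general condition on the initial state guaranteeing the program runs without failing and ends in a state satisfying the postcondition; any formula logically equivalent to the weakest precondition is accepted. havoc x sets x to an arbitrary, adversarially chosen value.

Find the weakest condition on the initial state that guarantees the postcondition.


Working backward. After the program, (h || (seen ==> (!w))) && seen must hold.
Before seen := seen ==> h: (h || ((seen ==> h) ==> (!w))) && (seen ==> h)
Before skip: (h || ((seen ==> h) ==> (!w))) && (seen ==> h)
Then branch requires (h || ((((!seen) && h) ==> h) ==> (!w))) && (((!seen) && h) ==> h); else branch requires h.
Before the if: ((w ==> h) ==> ((h || ((((!seen) && h) ==> h) ==> (!w))) && (((!seen) && h) ==> h))) && ((!(w ==> h)) ==> h)
Answer: WP = ((w ==> h) ==> ((h || ((((!seen) && h) ==> h) ==> (!w))) && (((!seen) && h) ==> h))) && ((!(w ==> h)) ==> h)


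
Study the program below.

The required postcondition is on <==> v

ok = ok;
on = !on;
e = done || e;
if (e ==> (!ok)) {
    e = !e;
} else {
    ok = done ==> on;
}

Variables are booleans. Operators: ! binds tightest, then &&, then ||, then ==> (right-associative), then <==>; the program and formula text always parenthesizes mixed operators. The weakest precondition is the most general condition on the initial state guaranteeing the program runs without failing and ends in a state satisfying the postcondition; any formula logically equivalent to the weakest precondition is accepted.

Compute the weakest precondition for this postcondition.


Working backward. After the program, on <==> v must hold.
Then branch requires on <==> v; else branch requires on <==> v.
Before the if: ((e ==> (!ok)) ==> (on <==> v)) && ((!(e ==> (!ok))) ==> (on <==> v))
Before e := done || e: (((done || e) ==> (!ok)) ==> (on <==> v)) && ((!((done || e) ==> (!ok))) ==> (on <==> v))
Before on := !on: (((done || e) ==> (!ok)) ==> ((!on) <==> v)) && ((!((done || e) ==> (!ok))) ==> ((!on) <==> v))
Before ok := ok: (((done || e) ==> (!ok)) ==> ((!on) <==> v)) && ((!((done || e) ==> (!ok))) ==> ((!on) <==> v))
Answer: WP = (((done || e) ==> (!ok)) ==> ((!on) <==> v)) && ((!((done || e) ==> (!ok))) ==> ((!on) <==> v))


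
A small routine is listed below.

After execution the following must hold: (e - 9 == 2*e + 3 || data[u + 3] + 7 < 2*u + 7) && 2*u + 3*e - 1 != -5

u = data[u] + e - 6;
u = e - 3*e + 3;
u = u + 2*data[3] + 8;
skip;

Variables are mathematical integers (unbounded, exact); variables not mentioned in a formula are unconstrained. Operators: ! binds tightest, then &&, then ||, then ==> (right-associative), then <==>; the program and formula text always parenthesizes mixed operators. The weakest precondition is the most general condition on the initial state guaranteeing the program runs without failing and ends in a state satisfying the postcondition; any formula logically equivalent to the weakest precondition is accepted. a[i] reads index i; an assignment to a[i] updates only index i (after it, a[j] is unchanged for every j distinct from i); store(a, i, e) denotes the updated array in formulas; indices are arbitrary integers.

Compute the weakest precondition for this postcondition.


Working backward. After the program, the postcondition (e - 9 == 2*e + 3 || data[u + 3] + 7 < 2*u + 7) && 2*u + 3*e - 1 != -5 must hold; in canonical form it is (e == -12 || data[u + 3] < 2*u) && 3*e + 2*u != -4.
Before skip: (e == -12 || data[u + 3] < 2*u) && 3*e + 2*u != -4
Before u := u + 2*data[3] + 8: (e == -12 || data[2*data[3] + u + 11] < 4*data[3] + 2*u + 16) && 4*data[3] + 3*e + 2*u != -20
Before u := e - 3*e + 3: (e == -12 || data[2*data[3] - 2*e + 14] + 4*e < 4*data[3] + 22) && 4*data[3] != e - 26
Before u := data[u] + e - 6: (e == -12 || data[2*data[3] - 2*e + 14] + 4*e < 4*data[3] + 22) && 4*data[3] != e - 26
Answer: WP = (e == -12 || data[2*data[3] - 2*e + 14] + 4*e < 4*data[3] + 22) && 4*data[3] != e - 26


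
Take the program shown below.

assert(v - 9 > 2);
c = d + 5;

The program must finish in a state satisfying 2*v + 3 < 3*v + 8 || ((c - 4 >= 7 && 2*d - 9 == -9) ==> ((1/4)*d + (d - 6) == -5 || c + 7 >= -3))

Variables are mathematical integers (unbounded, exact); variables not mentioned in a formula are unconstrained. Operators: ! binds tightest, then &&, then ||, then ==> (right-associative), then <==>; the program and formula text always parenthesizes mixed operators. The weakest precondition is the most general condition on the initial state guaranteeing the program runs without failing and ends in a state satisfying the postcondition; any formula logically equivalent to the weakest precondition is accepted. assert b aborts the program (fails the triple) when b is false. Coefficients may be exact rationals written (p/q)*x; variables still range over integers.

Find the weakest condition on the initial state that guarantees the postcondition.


Working backward. After the program, the postcondition 2*v + 3 < 3*v + 8 || ((c - 4 >= 7 && 2*d - 9 == -9) ==> ((1/4)*d + (d - 6) == -5 || c + 7 >= -3)) must hold; in canonical form it is v > -5 || ((c >= 11 && 2*d == 0) ==> ((5/4)*d == 1 || c >= -10)).
Before c := d + 5: v > -5 || ((d >= 6 && 2*d == 0) ==> ((5/4)*d == 1 || d >= -15))
Before assert v - 9 > 2: v > 11 && (v > -5 || ((d >= 6 && 2*d == 0) ==> ((5/4)*d == 1 || d >= -15)))
Answer: WP = v > 11 && (v > -5 || ((d >= 6 && 2*d == 0) ==> ((5/4)*d == 1 || d >= -15)))


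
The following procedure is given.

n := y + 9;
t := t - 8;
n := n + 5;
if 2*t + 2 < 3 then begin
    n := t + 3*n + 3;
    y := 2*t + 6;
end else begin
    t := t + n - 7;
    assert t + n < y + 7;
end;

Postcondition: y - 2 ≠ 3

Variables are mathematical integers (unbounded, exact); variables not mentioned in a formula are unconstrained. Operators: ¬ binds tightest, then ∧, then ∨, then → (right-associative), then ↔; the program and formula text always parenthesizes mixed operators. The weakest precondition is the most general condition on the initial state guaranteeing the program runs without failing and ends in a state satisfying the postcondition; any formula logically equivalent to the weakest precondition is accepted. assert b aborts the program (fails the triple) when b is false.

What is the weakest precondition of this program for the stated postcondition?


Working backward. After the program, the postcondition y - 2 ≠ 3 must hold; in canonical form it is y ≠ 5.
Then branch requires 2*t ≠ -1; else branch requires 2*n + t < y + 14 ∧ y ≠ 5.
Before the if: (2*t < 1 → 2*t ≠ -1) ∧ ((¬(2*t < 1)) → (2*n + t < y + 14 ∧ y ≠ 5))
Before n := n + 5: (2*t < 1 → 2*t ≠ -1) ∧ ((¬(2*t < 1)) → (2*n + t < y + 4 ∧ y ≠ 5))
Before t := t - 8: (2*t < 17 → 2*t ≠ 15) ∧ ((¬(2*t < 17)) → (2*n + t < y + 12 ∧ y ≠ 5))
Before n := y + 9: (2*t < 17 → 2*t ≠ 15) ∧ ((¬(2*t < 17)) → (t + y < -6 ∧ y ≠ 5))
Answer: WP = (2*t < 17 → 2*t ≠ 15) ∧ ((¬(2*t < 17)) → (t + y < -6 ∧ y ≠ 5))


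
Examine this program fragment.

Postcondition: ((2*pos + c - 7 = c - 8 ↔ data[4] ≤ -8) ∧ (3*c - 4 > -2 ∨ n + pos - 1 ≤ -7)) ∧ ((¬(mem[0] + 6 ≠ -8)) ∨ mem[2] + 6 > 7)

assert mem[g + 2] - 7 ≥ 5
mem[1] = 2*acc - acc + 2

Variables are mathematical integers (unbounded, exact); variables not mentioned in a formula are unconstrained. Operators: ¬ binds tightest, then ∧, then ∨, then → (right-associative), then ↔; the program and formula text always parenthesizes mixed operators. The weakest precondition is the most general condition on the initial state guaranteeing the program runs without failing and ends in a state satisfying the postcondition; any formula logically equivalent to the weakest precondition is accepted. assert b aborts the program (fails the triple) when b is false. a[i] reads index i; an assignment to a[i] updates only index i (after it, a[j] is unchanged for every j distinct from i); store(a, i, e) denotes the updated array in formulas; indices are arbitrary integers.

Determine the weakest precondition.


Working backward. After the program, the postcondition ((2*pos + c - 7 = c - 8 ↔ data[4] ≤ -8) ∧ (3*c - 4 > -2 ∨ n + pos - 1 ≤ -7)) ∧ ((¬(mem[0] + 6 ≠ -8)) ∨ mem[2] + 6 > 7) must hold; in canonical form it is (2*pos = -1 ↔ data[4] ≤ -8) ∧ (3*c > 2 ∨ n + pos ≤ -6) ∧ ((¬(mem[0] ≠ -14)) ∨ mem[2] > 1).
Before mem[1] := 2*acc - acc + 2: (2*pos = -1 ↔ data[4] ≤ -8) ∧ (3*c > 2 ∨ n + pos ≤ -6) ∧ ((¬(mem[0] ≠ -14)) ∨ mem[2] > 1)
Before assert mem[g + 2] - 7 ≥ 5: mem[g + 2] ≥ 12 ∧ (2*pos = -1 ↔ data[4] ≤ -8) ∧ (3*c > 2 ∨ n + pos ≤ -6) ∧ ((¬(mem[0] ≠ -14)) ∨ mem[2] > 1)
Answer: WP = mem[g + 2] ≥ 12 ∧ (2*pos = -1 ↔ data[4] ≤ -8) ∧ (3*c > 2 ∨ n + pos ≤ -6) ∧ ((¬(mem[0] ≠ -14)) ∨ mem[2] > 1)


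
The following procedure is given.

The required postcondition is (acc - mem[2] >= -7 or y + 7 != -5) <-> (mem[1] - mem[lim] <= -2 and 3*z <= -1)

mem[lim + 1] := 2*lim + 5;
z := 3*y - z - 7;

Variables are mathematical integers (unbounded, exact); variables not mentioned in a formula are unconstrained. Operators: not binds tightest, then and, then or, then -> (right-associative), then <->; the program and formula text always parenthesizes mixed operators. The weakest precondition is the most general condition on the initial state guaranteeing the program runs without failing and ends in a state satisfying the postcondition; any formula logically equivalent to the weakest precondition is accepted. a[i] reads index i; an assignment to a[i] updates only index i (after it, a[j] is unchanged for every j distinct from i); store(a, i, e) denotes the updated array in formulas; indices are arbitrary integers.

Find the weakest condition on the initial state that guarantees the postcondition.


Working backward. After the program, the postcondition (acc - mem[2] >= -7 or y + 7 != -5) <-> (mem[1] - mem[lim] <= -2 and 3*z <= -1) must hold; in canonical form it is (acc >= mem[2] - 7 or y != -12) <-> (mem[1] <= mem[lim] - 2 and 3*z <= -1).
Before z := 3*y - z - 7: (acc >= mem[2] - 7 or y != -12) <-> (mem[1] <= mem[lim] - 2 and 9*y <= 3*z + 20)
Before mem[lim + 1] := 2*lim + 5: (acc >= store(mem, lim + 1, 2*lim + 5)[2] - 7 or y != -12) <-> (store(mem, lim + 1, 2*lim + 5)[1] <= store(mem, lim + 1, 2*lim + 5)[lim] - 2 and 9*y <= 3*z + 20)
Answer: WP = (acc >= store(mem, lim + 1, 2*lim + 5)[2] - 7 or y != -12) <-> (store(mem, lim + 1, 2*lim + 5)[1] <= store(mem, lim + 1, 2*lim + 5)[lim] - 2 and 9*y <= 3*z + 20)


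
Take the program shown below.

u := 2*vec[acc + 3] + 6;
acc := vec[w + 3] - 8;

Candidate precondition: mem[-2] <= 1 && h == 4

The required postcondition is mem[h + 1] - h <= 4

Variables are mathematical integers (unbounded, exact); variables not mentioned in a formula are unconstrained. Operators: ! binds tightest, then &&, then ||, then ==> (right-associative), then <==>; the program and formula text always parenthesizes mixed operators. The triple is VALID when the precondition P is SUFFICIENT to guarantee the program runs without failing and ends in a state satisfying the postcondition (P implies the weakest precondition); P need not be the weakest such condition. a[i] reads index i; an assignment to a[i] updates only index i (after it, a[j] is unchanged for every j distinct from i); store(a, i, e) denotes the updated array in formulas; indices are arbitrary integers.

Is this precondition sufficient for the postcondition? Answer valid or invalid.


Working backward. After the program, the postcondition mem[h + 1] - h <= 4 must hold; in canonical form it is mem[h + 1] <= h + 4.
Before acc := vec[w + 3] - 8: mem[h + 1] <= h + 4
Before u := 2*vec[acc + 3] + 6: mem[h + 1] <= h + 4
The weakest precondition is mem[h + 1] <= h + 4.
Check whether mem[-2] <= 1 && h == 4 implies it.
Countermodel: at the initial state h = 4, mem = {[-2] = 0, [5] = 9, elsewhere 0}, the precondition holds but the weakest precondition fails.
Answer: invalid


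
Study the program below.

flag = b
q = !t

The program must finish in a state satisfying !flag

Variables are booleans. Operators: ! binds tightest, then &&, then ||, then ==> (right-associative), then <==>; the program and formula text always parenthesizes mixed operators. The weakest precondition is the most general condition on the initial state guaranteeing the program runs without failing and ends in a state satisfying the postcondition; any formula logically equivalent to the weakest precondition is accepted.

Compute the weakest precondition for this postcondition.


Working backward. After the program, !flag must hold.
Before q := !t: !flag
Before flag := b: !b
Answer: WP = !b


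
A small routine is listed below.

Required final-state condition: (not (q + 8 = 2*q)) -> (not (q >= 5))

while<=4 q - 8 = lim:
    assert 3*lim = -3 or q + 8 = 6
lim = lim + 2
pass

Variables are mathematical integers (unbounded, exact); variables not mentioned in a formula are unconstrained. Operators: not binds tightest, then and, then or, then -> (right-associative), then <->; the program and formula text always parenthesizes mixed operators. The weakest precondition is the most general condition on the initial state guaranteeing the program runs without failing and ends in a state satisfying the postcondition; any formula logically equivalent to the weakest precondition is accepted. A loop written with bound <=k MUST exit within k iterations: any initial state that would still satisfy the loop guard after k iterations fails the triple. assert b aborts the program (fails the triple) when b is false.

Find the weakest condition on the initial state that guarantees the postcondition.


Working backward. After the program, the postcondition (not (q + 8 = 2*q)) -> (not (q >= 5)) must hold; in canonical form it is (not (q = 8)) -> (not (q >= 5)).
Before skip: (not (q = 8)) -> (not (q >= 5))
Before lim := lim + 2: (not (q = 8)) -> (not (q >= 5))
Before the loop (bound <=4), unroll the exhaustion recursion (WP_0 = exit-now case; WP_j = one more guarded iteration, up to j = 4):
  WP_0: (not (q = lim + 8)) and ((not (q = 8)) -> (not (q >= 5)))
  WP_1: (q = lim + 8 -> ((3*lim = -3 or q = -2) and (not (q = lim + 8)) and ((not (q = 8)) -> (not (q >= 5))))) and ((not (q = lim + 8)) -> ((not (q = 8)) -> (not (q >= 5))))
  WP_2: (q = lim + 8 -> ((3*lim = -3 or q = -2) and (q = lim + 8 -> ((3*lim = -3 or q = -2) and (not (q = lim + 8)) and ((not (q = 8)) -> (not (q >= 5))))) and ((not (q = lim + 8)) -> ((not (q = 8)) -> (not (q >= 5)))))) and ((not (q = lim + 8)) -> ((not (q = 8)) -> (not (q >= 5))))
  WP_3: (q = lim + 8 -> ((3*lim = -3 or q = -2) and (q = lim + 8 -> ((3*lim = -3 or q = -2) and (q = lim + 8 -> ((3*lim = -3 or q = -2) and (not (q = lim + 8)) and ((not (q = 8)) -> (not (q >= 5))))) and ((not (q = lim + 8)) -> ((not (q = 8)) -> (not (q >= 5)))))) and ((not (q = lim + 8)) -> ((not (q = 8)) -> (not (q >= 5)))))) and ((not (q = lim + 8)) -> ((not (q = 8)) -> (not (q >= 5))))
  WP_4: (q = lim + 8 -> ((3*lim = -3 or q = -2) and (q = lim + 8 -> ((3*lim = -3 or q = -2) and (q = lim + 8 -> ((3*lim = -3 or q = -2) and (q = lim + 8 -> ((3*lim = -3 or q = -2) and (not (q = lim + 8)) and ((not (q = 8)) -> (not (q >= 5))))) and ((not (q = lim + 8)) -> ((not (q = 8)) -> (not (q >= 5)))))) and ((not (q = lim + 8)) -> ((not (q = 8)) -> (not (q >= 5)))))) and ((not (q = lim + 8)) -> ((not (q = 8)) -> (not (q >= 5)))))) and ((not (q = lim + 8)) -> ((not (q = 8)) -> (not (q >= 5))))
So before the loop: (q = lim + 8 -> ((3*lim = -3 or q = -2) and (q = lim + 8 -> ((3*lim = -3 or q = -2) and (q = lim + 8 -> ((3*lim = -3 or q = -2) and (q = lim + 8 -> ((3*lim = -3 or q = -2) and (not (q = lim + 8)) and ((not (q = 8)) -> (not (q >= 5))))) and ((not (q = lim + 8)) -> ((not (q = 8)) -> (not (q >= 5)))))) and ((not (q = lim + 8)) -> ((not (q = 8)) -> (not (q >= 5)))))) and ((not (q = lim + 8)) -> ((not (q = 8)) -> (not (q >= 5)))))) and ((not (q = lim + 8)) -> ((not (q = 8)) -> (not (q >= 5))))
Answer: WP = (q = lim + 8 -> ((3*lim = -3 or q = -2) and (q = lim + 8 -> ((3*lim = -3 or q = -2) and (q = lim + 8 -> ((3*lim = -3 or q = -2) and (q = lim + 8 -> ((3*lim = -3 or q = -2) and (not (q = lim + 8)) and ((not (q = 8)) -> (not (q >= 5))))) and ((not (q = lim + 8)) -> ((not (q = 8)) -> (not (q >= 5)))))) and ((not (q = lim + 8)) -> ((not (q = 8)) -> (not (q >= 5)))))) and ((not (q = lim + 8)) -> ((not (q = 8)) -> (not (q >= 5)))))) and ((not (q = lim + 8)) -> ((not (q = 8)) -> (not (q >= 5))))


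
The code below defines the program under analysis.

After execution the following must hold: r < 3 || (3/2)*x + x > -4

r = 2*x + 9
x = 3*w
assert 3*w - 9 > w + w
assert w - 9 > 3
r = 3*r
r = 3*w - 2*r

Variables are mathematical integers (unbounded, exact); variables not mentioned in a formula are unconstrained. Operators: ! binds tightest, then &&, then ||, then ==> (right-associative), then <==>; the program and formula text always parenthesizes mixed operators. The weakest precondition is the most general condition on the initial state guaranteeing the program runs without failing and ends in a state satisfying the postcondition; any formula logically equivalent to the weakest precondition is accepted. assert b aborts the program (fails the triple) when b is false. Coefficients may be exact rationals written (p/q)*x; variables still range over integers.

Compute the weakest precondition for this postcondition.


Working backward. After the program, the postcondition r < 3 || (3/2)*x + x > -4 must hold; in canonical form it is r < 3 || (5/2)*x > -4.
Before r := 3*w - 2*r: 3*w < 2*r + 3 || (5/2)*x > -4
Before r := 3*r: 3*w < 6*r + 3 || (5/2)*x > -4
Before assert w - 9 > 3: w > 12 && (3*w < 6*r + 3 || (5/2)*x > -4)
Before assert 3*w - 9 > w + w: w > 9 && w > 12 && (3*w < 6*r + 3 || (5/2)*x > -4)
Before x := 3*w: w > 9 && w > 12 && (3*w < 6*r + 3 || (15/2)*w > -4)
Before r := 2*x + 9: w > 9 && w > 12 && (3*w < 12*x + 57 || (15/2)*w > -4)
Answer: WP = w > 9 && w > 12 && (3*w < 12*x + 57 || (15/2)*w > -4)


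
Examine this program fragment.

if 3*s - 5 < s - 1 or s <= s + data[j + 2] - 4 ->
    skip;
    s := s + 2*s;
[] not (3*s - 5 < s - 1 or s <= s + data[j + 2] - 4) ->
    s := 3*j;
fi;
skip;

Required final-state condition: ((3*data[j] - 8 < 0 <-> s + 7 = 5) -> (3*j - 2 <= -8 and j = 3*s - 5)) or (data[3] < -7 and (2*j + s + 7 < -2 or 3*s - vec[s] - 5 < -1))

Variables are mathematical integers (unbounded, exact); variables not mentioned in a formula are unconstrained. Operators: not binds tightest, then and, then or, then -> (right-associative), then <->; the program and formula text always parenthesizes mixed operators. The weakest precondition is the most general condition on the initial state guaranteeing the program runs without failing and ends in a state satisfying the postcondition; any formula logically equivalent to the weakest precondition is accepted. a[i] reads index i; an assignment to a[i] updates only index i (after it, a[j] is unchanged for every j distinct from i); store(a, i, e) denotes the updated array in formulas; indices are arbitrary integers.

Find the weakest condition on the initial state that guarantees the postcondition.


Working backward. After the program, the postcondition ((3*data[j] - 8 < 0 <-> s + 7 = 5) -> (3*j - 2 <= -8 and j = 3*s - 5)) or (data[3] < -7 and (2*j + s + 7 < -2 or 3*s - vec[s] - 5 < -1)) must hold; in canonical form it is ((3*data[j] < 8 <-> s = -2) -> (3*j <= -6 and j = 3*s - 5)) or (data[3] < -7 and (2*j + s < -9 or 3*s < vec[s] + 4)).
Before skip: ((3*data[j] < 8 <-> s = -2) -> (3*j <= -6 and j = 3*s - 5)) or (data[3] < -7 and (2*j + s < -9 or 3*s < vec[s] + 4))
Then branch requires ((3*data[j] < 8 <-> 3*s = -2) -> (3*j <= -6 and j = 9*s - 5)) or (data[3] < -7 and (2*j + 3*s < -9 or 9*s < vec[3*s] + 4)); else branch requires ((3*data[j] < 8 <-> 3*j = -2) -> (3*j <= -6 and 8*j = 5)) or (data[3] < -7 and (5*j < -9 or 9*j < vec[3*j] + 4)).
Before the if: ((2*s < 4 or data[j + 2] >= 4) -> (((3*data[j] < 8 <-> 3*s = -2) -> (3*j <= -6 and j = 9*s - 5)) or (data[3] < -7 and (2*j + 3*s < -9 or 9*s < vec[3*s] + 4)))) and ((not (2*s < 4 or data[j + 2] >= 4)) -> (((3*data[j] < 8 <-> 3*j = -2) -> (3*j <= -6 and 8*j = 5)) or (data[3] < -7 and (5*j < -9 or 9*j < vec[3*j] + 4))))
Answer: WP = ((2*s < 4 or data[j + 2] >= 4) -> (((3*data[j] < 8 <-> 3*s = -2) -> (3*j <= -6 and j = 9*s - 5)) or (data[3] < -7 and (2*j + 3*s < -9 or 9*s < vec[3*s] + 4)))) and ((not (2*s < 4 or data[j + 2] >= 4)) -> (((3*data[j] < 8 <-> 3*j = -2) -> (3*j <= -6 and 8*j = 5)) or (data[3] < -7 and (5*j < -9 or 9*j < vec[3*j] + 4))))


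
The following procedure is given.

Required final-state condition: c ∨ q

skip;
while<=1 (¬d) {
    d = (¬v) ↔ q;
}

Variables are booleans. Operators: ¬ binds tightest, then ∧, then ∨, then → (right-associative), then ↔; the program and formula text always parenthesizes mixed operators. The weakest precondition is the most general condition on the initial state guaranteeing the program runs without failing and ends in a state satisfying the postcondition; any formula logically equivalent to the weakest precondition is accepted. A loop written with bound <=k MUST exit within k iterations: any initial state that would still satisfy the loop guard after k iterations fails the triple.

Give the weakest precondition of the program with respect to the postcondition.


Working backward. After the program, c ∨ q must hold.
Before the loop (bound <=1), unroll the exhaustion recursion (WP_0 = exit-now case; WP_j = one more guarded iteration, up to j = 1):
  WP_0: d ∧ (c ∨ q)
  WP_1: ((¬d) → (((¬v) ↔ q) ∧ (c ∨ q))) ∧ (d → (c ∨ q))
So before the loop: ((¬d) → (((¬v) ↔ q) ∧ (c ∨ q))) ∧ (d → (c ∨ q))
Before skip: ((¬d) → (((¬v) ↔ q) ∧ (c ∨ q))) ∧ (d → (c ∨ q))
Answer: WP = ((¬d) → (((¬v) ↔ q) ∧ (c ∨ q))) ∧ (d → (c ∨ q))
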